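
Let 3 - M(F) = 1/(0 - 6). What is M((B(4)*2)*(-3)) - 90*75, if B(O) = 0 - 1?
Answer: -40481/6 ≈ -6746.8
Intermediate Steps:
B(O) = -1
M(F) = 19/6 (M(F) = 3 - 1/(0 - 6) = 3 - 1/(-6) = 3 - 1*(-⅙) = 3 + ⅙ = 19/6)
M((B(4)*2)*(-3)) - 90*75 = 19/6 - 90*75 = 19/6 - 6750 = -40481/6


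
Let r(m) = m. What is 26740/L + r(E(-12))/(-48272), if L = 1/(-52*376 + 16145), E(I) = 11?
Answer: -4397732704971/48272 ≈ -9.1103e+7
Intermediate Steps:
L = -1/3407 (L = 1/(-19552 + 16145) = 1/(-3407) = -1/3407 ≈ -0.00029351)
26740/L + r(E(-12))/(-48272) = 26740/(-1/3407) + 11/(-48272) = 26740*(-3407) + 11*(-1/48272) = -91103180 - 11/48272 = -4397732704971/48272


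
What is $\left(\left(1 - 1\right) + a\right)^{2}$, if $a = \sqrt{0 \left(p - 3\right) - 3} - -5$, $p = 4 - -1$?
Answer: $\left(5 + i \sqrt{3}\right)^{2} \approx 22.0 + 17.32 i$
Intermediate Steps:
$p = 5$ ($p = 4 + 1 = 5$)
$a = 5 + i \sqrt{3}$ ($a = \sqrt{0 \left(5 - 3\right) - 3} - -5 = \sqrt{0 \cdot 2 - 3} + 5 = \sqrt{0 - 3} + 5 = \sqrt{-3} + 5 = i \sqrt{3} + 5 = 5 + i \sqrt{3} \approx 5.0 + 1.732 i$)
$\left(\left(1 - 1\right) + a\right)^{2} = \left(\left(1 - 1\right) + \left(5 + i \sqrt{3}\right)\right)^{2} = \left(0 + \left(5 + i \sqrt{3}\right)\right)^{2} = \left(5 + i \sqrt{3}\right)^{2}$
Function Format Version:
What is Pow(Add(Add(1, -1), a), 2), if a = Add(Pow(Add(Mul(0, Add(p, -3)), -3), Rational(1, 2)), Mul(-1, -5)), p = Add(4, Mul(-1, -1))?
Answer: Pow(Add(5, Mul(I, Pow(3, Rational(1, 2)))), 2) ≈ Add(22.000, Mul(17.320, I))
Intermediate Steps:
p = 5 (p = Add(4, 1) = 5)
a = Add(5, Mul(I, Pow(3, Rational(1, 2)))) (a = Add(Pow(Add(Mul(0, Add(5, -3)), -3), Rational(1, 2)), Mul(-1, -5)) = Add(Pow(Add(Mul(0, 2), -3), Rational(1, 2)), 5) = Add(Pow(Add(0, -3), Rational(1, 2)), 5) = Add(Pow(-3, Rational(1, 2)), 5) = Add(Mul(I, Pow(3, Rational(1, 2))), 5) = Add(5, Mul(I, Pow(3, Rational(1, 2)))) ≈ Add(5.0000, Mul(1.7320, I)))
Pow(Add(Add(1, -1), a), 2) = Pow(Add(Add(1, -1), Add(5, Mul(I, Pow(3, Rational(1, 2))))), 2) = Pow(Add(0, Add(5, Mul(I, Pow(3, Rational(1, 2))))), 2) = Pow(Add(5, Mul(I, Pow(3, Rational(1, 2)))), 2)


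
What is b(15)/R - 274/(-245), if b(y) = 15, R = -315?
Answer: 787/735 ≈ 1.0707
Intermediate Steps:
b(15)/R - 274/(-245) = 15/(-315) - 274/(-245) = 15*(-1/315) - 274*(-1/245) = -1/21 + 274/245 = 787/735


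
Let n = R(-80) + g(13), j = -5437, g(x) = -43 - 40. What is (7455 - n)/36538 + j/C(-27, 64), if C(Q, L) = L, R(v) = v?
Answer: -99084777/1169216 ≈ -84.745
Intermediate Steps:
g(x) = -83
n = -163 (n = -80 - 83 = -163)
(7455 - n)/36538 + j/C(-27, 64) = (7455 - 1*(-163))/36538 - 5437/64 = (7455 + 163)*(1/36538) - 5437*1/64 = 7618*(1/36538) - 5437/64 = 3809/18269 - 5437/64 = -99084777/1169216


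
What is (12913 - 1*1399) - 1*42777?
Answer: -31263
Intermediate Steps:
(12913 - 1*1399) - 1*42777 = (12913 - 1399) - 42777 = 11514 - 42777 = -31263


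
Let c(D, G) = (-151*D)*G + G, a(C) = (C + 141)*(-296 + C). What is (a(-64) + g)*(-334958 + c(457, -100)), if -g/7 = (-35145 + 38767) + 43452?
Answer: -2345496816796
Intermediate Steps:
g = -329518 (g = -7*((-35145 + 38767) + 43452) = -7*(3622 + 43452) = -7*47074 = -329518)
a(C) = (-296 + C)*(141 + C) (a(C) = (141 + C)*(-296 + C) = (-296 + C)*(141 + C))
c(D, G) = G - 151*D*G (c(D, G) = -151*D*G + G = G - 151*D*G)
(a(-64) + g)*(-334958 + c(457, -100)) = ((-41736 + (-64)² - 155*(-64)) - 329518)*(-334958 - 100*(1 - 151*457)) = ((-41736 + 4096 + 9920) - 329518)*(-334958 - 100*(1 - 69007)) = (-27720 - 329518)*(-334958 - 100*(-69006)) = -357238*(-334958 + 6900600) = -357238*6565642 = -2345496816796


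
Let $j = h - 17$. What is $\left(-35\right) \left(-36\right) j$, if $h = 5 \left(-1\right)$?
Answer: $-27720$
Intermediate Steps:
$h = -5$
$j = -22$ ($j = -5 - 17 = -22$)
$\left(-35\right) \left(-36\right) j = \left(-35\right) \left(-36\right) \left(-22\right) = 1260 \left(-22\right) = -27720$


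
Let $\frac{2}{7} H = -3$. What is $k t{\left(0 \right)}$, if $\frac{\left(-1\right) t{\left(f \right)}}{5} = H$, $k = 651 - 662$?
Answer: $- \frac{1155}{2} \approx -577.5$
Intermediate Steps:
$H = - \frac{21}{2}$ ($H = \frac{7}{2} \left(-3\right) = - \frac{21}{2} \approx -10.5$)
$k = -11$ ($k = 651 - 662 = -11$)
$t{\left(f \right)} = \frac{105}{2}$ ($t{\left(f \right)} = \left(-5\right) \left(- \frac{21}{2}\right) = \frac{105}{2}$)
$k t{\left(0 \right)} = \left(-11\right) \frac{105}{2} = - \frac{1155}{2}$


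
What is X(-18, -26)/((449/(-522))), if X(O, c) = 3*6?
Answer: -9396/449 ≈ -20.927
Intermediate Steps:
X(O, c) = 18
X(-18, -26)/((449/(-522))) = 18/((449/(-522))) = 18/((449*(-1/522))) = 18/(-449/522) = 18*(-522/449) = -9396/449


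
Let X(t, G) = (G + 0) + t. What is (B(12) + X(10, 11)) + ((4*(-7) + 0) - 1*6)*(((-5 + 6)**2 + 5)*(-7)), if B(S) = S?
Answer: 1461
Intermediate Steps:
X(t, G) = G + t
(B(12) + X(10, 11)) + ((4*(-7) + 0) - 1*6)*(((-5 + 6)**2 + 5)*(-7)) = (12 + (11 + 10)) + ((4*(-7) + 0) - 1*6)*(((-5 + 6)**2 + 5)*(-7)) = (12 + 21) + ((-28 + 0) - 6)*((1**2 + 5)*(-7)) = 33 + (-28 - 6)*((1 + 5)*(-7)) = 33 - 204*(-7) = 33 - 34*(-42) = 33 + 1428 = 1461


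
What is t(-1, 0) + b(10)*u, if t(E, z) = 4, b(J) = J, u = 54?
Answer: 544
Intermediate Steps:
t(-1, 0) + b(10)*u = 4 + 10*54 = 4 + 540 = 544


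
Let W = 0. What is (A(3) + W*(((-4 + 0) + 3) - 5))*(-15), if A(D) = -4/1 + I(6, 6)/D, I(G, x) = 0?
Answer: 60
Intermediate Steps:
A(D) = -4 (A(D) = -4/1 + 0/D = -4*1 + 0 = -4 + 0 = -4)
(A(3) + W*(((-4 + 0) + 3) - 5))*(-15) = (-4 + 0*(((-4 + 0) + 3) - 5))*(-15) = (-4 + 0*((-4 + 3) - 5))*(-15) = (-4 + 0*(-1 - 5))*(-15) = (-4 + 0*(-6))*(-15) = (-4 + 0)*(-15) = -4*(-15) = 60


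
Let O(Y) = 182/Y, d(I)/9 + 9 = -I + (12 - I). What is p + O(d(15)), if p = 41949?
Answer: 10193425/243 ≈ 41948.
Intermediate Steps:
d(I) = 27 - 18*I (d(I) = -81 + 9*(-I + (12 - I)) = -81 + 9*(12 - 2*I) = -81 + (108 - 18*I) = 27 - 18*I)
p + O(d(15)) = 41949 + 182/(27 - 18*15) = 41949 + 182/(27 - 270) = 41949 + 182/(-243) = 41949 + 182*(-1/243) = 41949 - 182/243 = 10193425/243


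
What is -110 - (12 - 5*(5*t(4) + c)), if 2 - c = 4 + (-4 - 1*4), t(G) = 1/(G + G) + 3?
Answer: -111/8 ≈ -13.875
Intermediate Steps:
t(G) = 3 + 1/(2*G) (t(G) = 1/(2*G) + 3 = 3 + 1/(2*G))
c = 6 (c = 2 - (4 + (-4 - 1*4)) = 2 - (4 + (-4 - 4)) = 2 - (4 - 8) = 2 - 1*(-4) = 2 + 4 = 6)
-110 - (12 - 5*(5*t(4) + c)) = -110 - (12 - 5*(5*(3 + (½)/4) + 6)) = -110 - (12 - 5*(5*(3 + (½)*(¼)) + 6)) = -110 - (12 - 5*(5*(3 + ⅛) + 6)) = -110 - (12 - 5*(5*(25/8) + 6)) = -110 - (12 - 5*(125/8 + 6)) = -110 - (12 - 5*173/8) = -110 - (12 - 865/8) = -110 - 1*(-769/8) = -110 + 769/8 = -111/8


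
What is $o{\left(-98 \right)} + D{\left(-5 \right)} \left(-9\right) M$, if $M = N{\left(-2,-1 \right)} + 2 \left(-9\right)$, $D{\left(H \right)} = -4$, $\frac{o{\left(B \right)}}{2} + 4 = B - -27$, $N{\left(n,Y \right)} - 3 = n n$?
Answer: $-546$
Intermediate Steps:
$N{\left(n,Y \right)} = 3 + n^{2}$ ($N{\left(n,Y \right)} = 3 + n n = 3 + n^{2}$)
$o{\left(B \right)} = 46 + 2 B$ ($o{\left(B \right)} = -8 + 2 \left(B - -27\right) = -8 + 2 \left(B + 27\right) = -8 + 2 \left(27 + B\right) = -8 + \left(54 + 2 B\right) = 46 + 2 B$)
$M = -11$ ($M = \left(3 + \left(-2\right)^{2}\right) + 2 \left(-9\right) = \left(3 + 4\right) - 18 = 7 - 18 = -11$)
$o{\left(-98 \right)} + D{\left(-5 \right)} \left(-9\right) M = \left(46 + 2 \left(-98\right)\right) + \left(-4\right) \left(-9\right) \left(-11\right) = \left(46 - 196\right) + 36 \left(-11\right) = -150 - 396 = -546$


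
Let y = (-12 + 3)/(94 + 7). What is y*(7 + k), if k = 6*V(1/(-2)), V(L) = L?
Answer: -36/101 ≈ -0.35644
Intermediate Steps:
y = -9/101 ≈ -0.089109
k = -3 (k = 6/(-2) = 6*(-1/2) = -3)
y*(7 + k) = -9*(7 - 3)/101 = -9/101*4 = -36/101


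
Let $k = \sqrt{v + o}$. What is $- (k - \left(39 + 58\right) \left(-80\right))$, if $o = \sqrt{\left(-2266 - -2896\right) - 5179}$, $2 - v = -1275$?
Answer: $-7760 - \sqrt{1277 + i \sqrt{4549}} \approx -7795.8 - 0.94337 i$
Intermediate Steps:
$v = 1277$ ($v = 2 - -1275 = 2 + 1275 = 1277$)
$o = i \sqrt{4549}$ ($o = \sqrt{\left(-2266 + 2896\right) - 5179} = \sqrt{630 - 5179} = \sqrt{-4549} = i \sqrt{4549} \approx 67.446 i$)
$k = \sqrt{1277 + i \sqrt{4549}} \approx 35.748 + 0.9434 i$
$- (k - \left(39 + 58\right) \left(-80\right)) = - (\sqrt{1277 + i \sqrt{4549}} - \left(39 + 58\right) \left(-80\right)) = - (\sqrt{1277 + i \sqrt{4549}} - 97 \left(-80\right)) = - (\sqrt{1277 + i \sqrt{4549}} - -7760) = - (\sqrt{1277 + i \sqrt{4549}} + 7760) = - (7760 + \sqrt{1277 + i \sqrt{4549}}) = -7760 - \sqrt{1277 + i \sqrt{4549}}$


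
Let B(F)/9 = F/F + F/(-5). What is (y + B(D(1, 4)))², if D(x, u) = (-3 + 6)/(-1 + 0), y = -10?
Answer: 484/25 ≈ 19.360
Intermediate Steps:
D(x, u) = -3 (D(x, u) = 3/(-1) = 3*(-1) = -3)
B(F) = 9 - 9*F/5 (B(F) = 9*(F/F + F/(-5)) = 9*(1 + F*(-⅕)) = 9*(1 - F/5) = 9 - 9*F/5)
(y + B(D(1, 4)))² = (-10 + (9 - 9/5*(-3)))² = (-10 + (9 + 27/5))² = (-10 + 72/5)² = (22/5)² = 484/25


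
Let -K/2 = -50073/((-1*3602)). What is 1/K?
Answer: -1801/50073 ≈ -0.035967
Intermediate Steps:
K = -50073/1801 (K = -(-100146)/((-1*3602)) = -(-100146)/(-3602) = -(-100146)*(-1)/3602 = -2*50073/3602 = -50073/1801 ≈ -27.803)
1/K = 1/(-50073/1801) = -1801/50073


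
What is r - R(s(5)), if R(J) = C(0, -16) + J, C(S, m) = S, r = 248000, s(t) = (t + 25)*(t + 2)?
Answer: 247790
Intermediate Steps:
s(t) = (2 + t)*(25 + t) (s(t) = (25 + t)*(2 + t) = (2 + t)*(25 + t))
R(J) = J (R(J) = 0 + J = J)
r - R(s(5)) = 248000 - (50 + 5² + 27*5) = 248000 - (50 + 25 + 135) = 248000 - 1*210 = 248000 - 210 = 247790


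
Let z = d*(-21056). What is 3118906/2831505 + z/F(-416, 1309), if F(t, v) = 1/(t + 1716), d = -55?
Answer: 4262842106638906/2831505 ≈ 1.5055e+9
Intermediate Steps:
F(t, v) = 1/(1716 + t)
z = 1158080 (z = -55*(-21056) = 1158080)
3118906/2831505 + z/F(-416, 1309) = 3118906/2831505 + 1158080/(1/(1716 - 416)) = 3118906*(1/2831505) + 1158080/(1/1300) = 3118906/2831505 + 1158080/(1/1300) = 3118906/2831505 + 1158080*1300 = 3118906/2831505 + 1505504000 = 4262842106638906/2831505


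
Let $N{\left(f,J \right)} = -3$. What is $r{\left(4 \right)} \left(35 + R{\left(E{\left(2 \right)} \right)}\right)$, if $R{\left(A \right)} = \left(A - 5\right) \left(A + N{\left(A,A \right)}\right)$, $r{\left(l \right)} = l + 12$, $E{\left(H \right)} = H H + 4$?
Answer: $800$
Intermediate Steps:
$E{\left(H \right)} = 4 + H^{2}$ ($E{\left(H \right)} = H^{2} + 4 = 4 + H^{2}$)
$r{\left(l \right)} = 12 + l$
$R{\left(A \right)} = \left(-5 + A\right) \left(-3 + A\right)$ ($R{\left(A \right)} = \left(A - 5\right) \left(A - 3\right) = \left(-5 + A\right) \left(-3 + A\right)$)
$r{\left(4 \right)} \left(35 + R{\left(E{\left(2 \right)} \right)}\right) = \left(12 + 4\right) \left(35 + \left(15 + \left(4 + 2^{2}\right)^{2} - 8 \left(4 + 2^{2}\right)\right)\right) = 16 \left(35 + \left(15 + \left(4 + 4\right)^{2} - 8 \left(4 + 4\right)\right)\right) = 16 \left(35 + \left(15 + 8^{2} - 64\right)\right) = 16 \left(35 + \left(15 + 64 - 64\right)\right) = 16 \left(35 + 15\right) = 16 \cdot 50 = 800$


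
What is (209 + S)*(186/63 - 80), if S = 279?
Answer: -789584/21 ≈ -37599.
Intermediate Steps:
(209 + S)*(186/63 - 80) = (209 + 279)*(186/63 - 80) = 488*(186*(1/63) - 80) = 488*(62/21 - 80) = 488*(-1618/21) = -789584/21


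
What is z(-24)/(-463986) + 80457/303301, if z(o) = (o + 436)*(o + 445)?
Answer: -7638621725/70363708893 ≈ -0.10856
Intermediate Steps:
z(o) = (436 + o)*(445 + o)
z(-24)/(-463986) + 80457/303301 = (194020 + (-24)**2 + 881*(-24))/(-463986) + 80457/303301 = (194020 + 576 - 21144)*(-1/463986) + 80457*(1/303301) = 173452*(-1/463986) + 80457/303301 = -86726/231993 + 80457/303301 = -7638621725/70363708893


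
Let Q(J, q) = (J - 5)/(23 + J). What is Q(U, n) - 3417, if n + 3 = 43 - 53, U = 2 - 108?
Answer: -283500/83 ≈ -3415.7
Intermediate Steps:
U = -106
n = -13 (n = -3 + (43 - 53) = -3 - 10 = -13)
Q(J, q) = (-5 + J)/(23 + J)
Q(U, n) - 3417 = (-5 - 106)/(23 - 106) - 3417 = -111/(-83) - 3417 = -1/83*(-111) - 3417 = 111/83 - 3417 = -283500/83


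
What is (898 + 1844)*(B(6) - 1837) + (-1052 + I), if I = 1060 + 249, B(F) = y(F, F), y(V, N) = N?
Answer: -5020345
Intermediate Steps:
B(F) = F
I = 1309
(898 + 1844)*(B(6) - 1837) + (-1052 + I) = (898 + 1844)*(6 - 1837) + (-1052 + 1309) = 2742*(-1831) + 257 = -5020602 + 257 = -5020345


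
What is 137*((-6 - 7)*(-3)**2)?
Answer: -16029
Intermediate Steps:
137*((-6 - 7)*(-3)**2) = 137*(-13*9) = 137*(-117) = -16029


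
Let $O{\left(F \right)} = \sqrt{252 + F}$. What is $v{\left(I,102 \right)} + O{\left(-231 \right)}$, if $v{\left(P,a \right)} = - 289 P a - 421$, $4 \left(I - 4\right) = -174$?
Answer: $1163960 + \sqrt{21} \approx 1.164 \cdot 10^{6}$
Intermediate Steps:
$I = - \frac{79}{2}$ ($I = 4 + \frac{1}{4} \left(-174\right) = 4 - \frac{87}{2} = - \frac{79}{2} \approx -39.5$)
$v{\left(P,a \right)} = -421 - 289 P a$ ($v{\left(P,a \right)} = - 289 P a - 421 = -421 - 289 P a$)
$v{\left(I,102 \right)} + O{\left(-231 \right)} = \left(-421 - \left(- \frac{22831}{2}\right) 102\right) + \sqrt{252 - 231} = \left(-421 + 1164381\right) + \sqrt{21} = 1163960 + \sqrt{21}$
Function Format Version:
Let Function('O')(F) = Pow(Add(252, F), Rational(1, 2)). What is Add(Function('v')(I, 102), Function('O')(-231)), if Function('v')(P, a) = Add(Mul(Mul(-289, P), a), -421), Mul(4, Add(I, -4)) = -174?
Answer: Add(1163960, Pow(21, Rational(1, 2))) ≈ 1.1640e+6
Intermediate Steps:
I = Rational(-79, 2) (I = Add(4, Mul(Rational(1, 4), -174)) = Add(4, Rational(-87, 2)) = Rational(-79, 2) ≈ -39.500)
Function('v')(P, a) = Add(-421, Mul(-289, P, a)) (Function('v')(P, a) = Add(Mul(-289, P, a), -421) = Add(-421, Mul(-289, P, a)))
Add(Function('v')(I, 102), Function('O')(-231)) = Add(Add(-421, Mul(-289, Rational(-79, 2), 102)), Pow(Add(252, -231), Rational(1, 2))) = Add(Add(-421, 1164381), Pow(21, Rational(1, 2))) = Add(1163960, Pow(21, Rational(1, 2)))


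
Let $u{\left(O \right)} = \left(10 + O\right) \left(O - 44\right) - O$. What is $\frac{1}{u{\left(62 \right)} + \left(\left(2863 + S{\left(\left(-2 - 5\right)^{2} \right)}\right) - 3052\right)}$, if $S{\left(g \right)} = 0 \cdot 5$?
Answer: $\frac{1}{1045} \approx 0.00095694$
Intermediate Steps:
$S{\left(g \right)} = 0$
$u{\left(O \right)} = - O + \left(-44 + O\right) \left(10 + O\right)$ ($u{\left(O \right)} = \left(10 + O\right) \left(-44 + O\right) - O = \left(-44 + O\right) \left(10 + O\right) - O = - O + \left(-44 + O\right) \left(10 + O\right)$)
$\frac{1}{u{\left(62 \right)} + \left(\left(2863 + S{\left(\left(-2 - 5\right)^{2} \right)}\right) - 3052\right)} = \frac{1}{\left(-440 + 62^{2} - 2170\right) + \left(\left(2863 + 0\right) - 3052\right)} = \frac{1}{\left(-440 + 3844 - 2170\right) + \left(2863 - 3052\right)} = \frac{1}{1234 - 189} = \frac{1}{1045}$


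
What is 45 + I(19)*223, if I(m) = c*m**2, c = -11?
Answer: -885488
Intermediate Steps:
I(m) = -11*m**2
45 + I(19)*223 = 45 - 11*19**2*223 = 45 - 11*361*223 = 45 - 3971*223 = 45 - 885533 = -885488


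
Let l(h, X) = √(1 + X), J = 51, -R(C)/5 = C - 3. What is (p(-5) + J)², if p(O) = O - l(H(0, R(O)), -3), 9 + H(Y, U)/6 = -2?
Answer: (46 - I*√2)² ≈ 2114.0 - 130.11*I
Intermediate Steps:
R(C) = 15 - 5*C (R(C) = -5*(C - 3) = -5*(-3 + C) = 15 - 5*C)
H(Y, U) = -66 (H(Y, U) = -54 + 6*(-2) = -54 - 12 = -66)
p(O) = O - I*√2 (p(O) = O - √(1 - 3) = O - √(-2) = O - I*√2)
(p(-5) + J)² = ((-5 - I*√2) + 51)² = (46 - I*√2)²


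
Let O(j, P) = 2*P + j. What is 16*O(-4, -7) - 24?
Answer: -312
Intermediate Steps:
O(j, P) = j + 2*P
16*O(-4, -7) - 24 = 16*(-4 + 2*(-7)) - 24 = 16*(-4 - 14) - 24 = 16*(-18) - 24 = -288 - 24 = -312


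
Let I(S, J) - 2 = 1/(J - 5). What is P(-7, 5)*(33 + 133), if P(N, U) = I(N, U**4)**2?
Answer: 127826723/192200 ≈ 665.07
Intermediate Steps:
I(S, J) = 2 + 1/(-5 + J) (I(S, J) = 2 + 1/(J - 5) = 2 + 1/(-5 + J))
P(N, U) = (-9 + 2*U**4)**2/(-5 + U**4)**2 (P(N, U) = ((-9 + 2*U**4)/(-5 + U**4))**2 = (-9 + 2*U**4)**2/(-5 + U**4)**2)
P(-7, 5)*(33 + 133) = ((-9 + 2*5**4)**2/(-5 + 5**4)**2)*(33 + 133) = ((-9 + 2*625)**2/(-5 + 625)**2)*166 = ((-9 + 1250)**2/620**2)*166 = (1241**2*(1/384400))*166 = (1540081*(1/384400))*166 = (1540081/384400)*166 = 127826723/192200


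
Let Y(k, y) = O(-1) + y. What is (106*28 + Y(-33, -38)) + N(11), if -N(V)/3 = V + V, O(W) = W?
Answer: 2863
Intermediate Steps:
N(V) = -6*V (N(V) = -3*(V + V) = -6*V)
Y(k, y) = -1 + y
(106*28 + Y(-33, -38)) + N(11) = (106*28 + (-1 - 38)) - 6*11 = (2968 - 39) - 66 = 2929 - 66 = 2863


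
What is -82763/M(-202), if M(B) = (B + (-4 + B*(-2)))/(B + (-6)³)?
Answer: 1572497/9 ≈ 1.7472e+5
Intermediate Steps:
M(B) = (-4 - B)/(-216 + B) (M(B) = (B + (-4 - 2*B))/(B - 216) = (-4 - B)/(-216 + B))
-82763/M(-202) = -82763*(-216 - 202)/(-4 - 1*(-202)) = -82763*(-418/(-4 + 202)) = -82763/((-1/418*198)) = -82763/(-9/19) = -82763*(-19/9) = 1572497/9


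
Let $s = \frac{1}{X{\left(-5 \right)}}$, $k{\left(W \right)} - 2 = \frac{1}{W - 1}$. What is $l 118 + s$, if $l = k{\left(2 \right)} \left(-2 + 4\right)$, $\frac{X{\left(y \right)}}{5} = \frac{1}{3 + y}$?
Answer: $\frac{3538}{5} \approx 707.6$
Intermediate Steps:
$X{\left(y \right)} = \frac{5}{3 + y}$
$k{\left(W \right)} = 2 + \frac{1}{-1 + W}$ ($k{\left(W \right)} = 2 + \frac{1}{W - 1} = 2 + \frac{1}{-1 + W}$)
$s = - \frac{2}{5}$ ($s = \frac{1}{5 \frac{1}{3 - 5}} = \frac{1}{5 \frac{1}{-2}} = \frac{1}{5 \left(- \frac{1}{2}\right)} = \frac{1}{- \frac{5}{2}} = - \frac{2}{5} \approx -0.4$)
$l = 6$ ($l = \frac{-1 + 2 \cdot 2}{-1 + 2} \left(-2 + 4\right) = \frac{-1 + 4}{1} \cdot 2 = 1 \cdot 3 \cdot 2 = 3 \cdot 2 = 6$)
$l 118 + s = 6 \cdot 118 - \frac{2}{5} = 708 - \frac{2}{5} = \frac{3538}{5}$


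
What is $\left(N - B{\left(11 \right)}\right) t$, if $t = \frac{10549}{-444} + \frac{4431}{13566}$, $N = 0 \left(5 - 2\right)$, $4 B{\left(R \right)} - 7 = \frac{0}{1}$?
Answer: $\frac{23523395}{573648} \approx 41.007$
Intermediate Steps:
$B{\left(R \right)} = \frac{7}{4}$ ($B{\left(R \right)} = \frac{7}{4} + \frac{0 \cdot 1^{-1}}{4} = \frac{7}{4} + \frac{0 \cdot 1}{4} = \frac{7}{4} + \frac{1}{4} \cdot 0 = \frac{7}{4} + 0 = \frac{7}{4}$)
$N = 0$ ($N = 0 \cdot 3 = 0$)
$t = - \frac{3360485}{143412}$ ($t = 10549 \left(- \frac{1}{444}\right) + 4431 \cdot \frac{1}{13566} = - \frac{10549}{444} + \frac{211}{646} = - \frac{3360485}{143412} \approx -23.432$)
$\left(N - B{\left(11 \right)}\right) t = \left(0 - \frac{7}{4}\right) \left(- \frac{3360485}{143412}\right) = \left(- \frac{7}{4}\right) \left(- \frac{3360485}{143412}\right) = \frac{23523395}{573648}$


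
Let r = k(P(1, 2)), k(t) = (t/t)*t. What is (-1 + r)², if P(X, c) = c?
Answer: 1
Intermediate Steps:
k(t) = t (k(t) = 1*t = t)
r = 2
(-1 + r)² = (-1 + 2)² = 1² = 1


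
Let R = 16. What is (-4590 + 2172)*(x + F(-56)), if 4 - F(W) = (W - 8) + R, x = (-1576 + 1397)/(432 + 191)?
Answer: -77900706/623 ≈ -1.2504e+5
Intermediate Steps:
x = -179/623 ≈ -0.28732
F(W) = -4 - W (F(W) = 4 - ((W - 8) + 16) = 4 - ((-8 + W) + 16) = 4 - (8 + W) = 4 + (-8 - W) = -4 - W)
(-4590 + 2172)*(x + F(-56)) = (-4590 + 2172)*(-179/623 + (-4 - 1*(-56))) = -2418*(-179/623 + (-4 + 56)) = -2418*(-179/623 + 52) = -2418*32217/623 = -77900706/623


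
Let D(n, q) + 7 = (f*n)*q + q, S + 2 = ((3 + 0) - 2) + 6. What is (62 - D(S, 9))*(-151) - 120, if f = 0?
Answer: -9180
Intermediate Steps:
S = 5 (S = -2 + (((3 + 0) - 2) + 6) = -2 + ((3 - 2) + 6) = -2 + (1 + 6) = -2 + 7 = 5)
D(n, q) = -7 + q (D(n, q) = -7 + ((0*n)*q + q) = -7 + (0*q + q) = -7 + (0 + q) = -7 + q)
(62 - D(S, 9))*(-151) - 120 = (62 - (-7 + 9))*(-151) - 120 = (62 - 1*2)*(-151) - 120 = (62 - 2)*(-151) - 120 = 60*(-151) - 120 = -9060 - 120 = -9180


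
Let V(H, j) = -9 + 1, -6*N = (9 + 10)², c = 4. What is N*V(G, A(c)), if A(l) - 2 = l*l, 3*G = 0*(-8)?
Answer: 1444/3 ≈ 481.33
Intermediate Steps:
N = -361/6 (N = -(9 + 10)²/6 = -⅙*19² = -⅙*361 = -361/6 ≈ -60.167)
G = 0 (G = (0*(-8))/3 = (⅓)*0 = 0)
A(l) = 2 + l² (A(l) = 2 + l*l = 2 + l²)
V(H, j) = -8
N*V(G, A(c)) = -361/6*(-8) = 1444/3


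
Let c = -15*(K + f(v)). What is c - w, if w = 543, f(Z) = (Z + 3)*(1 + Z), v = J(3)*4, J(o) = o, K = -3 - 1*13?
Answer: -3228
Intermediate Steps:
K = -16 (K = -3 - 13 = -16)
v = 12 (v = 3*4 = 12)
f(Z) = (1 + Z)*(3 + Z) (f(Z) = (3 + Z)*(1 + Z) = (1 + Z)*(3 + Z))
c = -2685 (c = -15*(-16 + (3 + 12² + 4*12)) = -15*(-16 + (3 + 144 + 48)) = -15*(-16 + 195) = -15*179 = -2685)
c - w = -2685 - 1*543 = -2685 - 543 = -3228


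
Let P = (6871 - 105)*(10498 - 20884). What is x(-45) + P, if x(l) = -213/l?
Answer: -1054075069/15 ≈ -7.0272e+7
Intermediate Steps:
P = -70271676 (P = 6766*(-10386) = -70271676)
x(-45) + P = -213/(-45) - 70271676 = -213*(-1/45) - 70271676 = 71/15 - 70271676 = -1054075069/15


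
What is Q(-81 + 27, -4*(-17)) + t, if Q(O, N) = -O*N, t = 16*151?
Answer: 6088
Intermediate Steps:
t = 2416
Q(O, N) = -N*O
Q(-81 + 27, -4*(-17)) + t = -(-4*(-17))*(-81 + 27) + 2416 = -1*68*(-54) + 2416 = 3672 + 2416 = 6088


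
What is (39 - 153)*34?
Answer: -3876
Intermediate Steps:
(39 - 153)*34 = -114*34 = -3876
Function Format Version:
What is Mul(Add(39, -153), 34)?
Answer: -3876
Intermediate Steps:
Mul(Add(39, -153), 34) = Mul(-114, 34) = -3876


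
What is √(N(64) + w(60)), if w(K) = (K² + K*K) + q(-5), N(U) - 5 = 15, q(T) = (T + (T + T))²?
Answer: √7445 ≈ 86.284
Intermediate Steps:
q(T) = 9*T² (q(T) = (T + 2*T)² = (3*T)² = 9*T²)
N(U) = 20 (N(U) = 5 + 15 = 20)
w(K) = 225 + 2*K² (w(K) = (K² + K*K) + 9*(-5)² = (K² + K²) + 9*25 = 2*K² + 225 = 225 + 2*K²)
√(N(64) + w(60)) = √(20 + (225 + 2*60²)) = √(20 + (225 + 2*3600)) = √(20 + (225 + 7200)) = √(20 + 7425) = √7445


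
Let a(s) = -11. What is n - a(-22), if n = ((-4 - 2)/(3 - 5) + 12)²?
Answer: 236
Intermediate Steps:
n = 225 (n = (-6/(-2) + 12)² = (-6*(-½) + 12)² = (3 + 12)² = 15² = 225)
n - a(-22) = 225 - 1*(-11) = 225 + 11 = 236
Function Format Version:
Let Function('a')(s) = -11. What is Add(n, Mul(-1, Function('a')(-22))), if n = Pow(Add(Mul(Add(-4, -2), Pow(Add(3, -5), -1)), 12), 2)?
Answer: 236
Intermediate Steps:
n = 225 (n = Pow(Add(Mul(-6, Pow(-2, -1)), 12), 2) = Pow(Add(Mul(-6, Rational(-1, 2)), 12), 2) = Pow(Add(3, 12), 2) = Pow(15, 2) = 225)
Add(n, Mul(-1, Function('a')(-22))) = Add(225, Mul(-1, -11)) = Add(225, 11) = 236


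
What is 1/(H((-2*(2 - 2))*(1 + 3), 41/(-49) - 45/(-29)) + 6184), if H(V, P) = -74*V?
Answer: 1/6184 ≈ 0.00016171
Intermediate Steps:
1/(H((-2*(2 - 2))*(1 + 3), 41/(-49) - 45/(-29)) + 6184) = 1/(-74*(-2*(2 - 2))*(1 + 3) + 6184) = 1/(-74*(-2*0)*4 + 6184) = 1/(-0*4 + 6184) = 1/(-74*0 + 6184) = 1/(0 + 6184) = 1/6184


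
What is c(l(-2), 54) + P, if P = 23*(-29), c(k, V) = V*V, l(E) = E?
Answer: 2249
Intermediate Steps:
c(k, V) = V**2
P = -667
c(l(-2), 54) + P = 54**2 - 667 = 2916 - 667 = 2249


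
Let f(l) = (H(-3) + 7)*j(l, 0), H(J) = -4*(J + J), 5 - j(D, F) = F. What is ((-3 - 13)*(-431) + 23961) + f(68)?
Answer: 31012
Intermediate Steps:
j(D, F) = 5 - F
H(J) = -8*J
f(l) = 155 (f(l) = (-8*(-3) + 7)*(5 - 1*0) = (24 + 7)*(5 + 0) = 31*5 = 155)
((-3 - 13)*(-431) + 23961) + f(68) = ((-3 - 13)*(-431) + 23961) + 155 = (-16*(-431) + 23961) + 155 = (6896 + 23961) + 155 = 30857 + 155 = 31012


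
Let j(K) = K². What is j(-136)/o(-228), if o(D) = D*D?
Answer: 1156/3249 ≈ 0.35580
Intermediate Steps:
o(D) = D²
j(-136)/o(-228) = (-136)²/((-228)²) = 18496/51984 = 18496*(1/51984) = 1156/3249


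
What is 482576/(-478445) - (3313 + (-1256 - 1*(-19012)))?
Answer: -10080840281/478445 ≈ -21070.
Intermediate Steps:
482576/(-478445) - (3313 + (-1256 - 1*(-19012))) = 482576*(-1/478445) - (3313 + (-1256 + 19012)) = -482576/478445 - (3313 + 17756) = -482576/478445 - 1*21069 = -482576/478445 - 21069 = -10080840281/478445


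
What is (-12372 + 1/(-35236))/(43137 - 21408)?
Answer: -435939793/765643044 ≈ -0.56938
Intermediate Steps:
(-12372 + 1/(-35236))/(43137 - 21408) = (-12372 - 1/35236)/21729 = -435939793/35236*1/21729 = -435939793/765643044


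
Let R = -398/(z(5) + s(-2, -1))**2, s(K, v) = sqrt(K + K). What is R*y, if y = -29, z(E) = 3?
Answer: 57710/169 - 138504*I/169 ≈ 341.48 - 819.55*I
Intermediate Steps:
s(K, v) = sqrt(2)*sqrt(K) (s(K, v) = sqrt(2*K) = sqrt(2)*sqrt(K))
R = -398/(3 + 2*I)**2 (R = -398/(3 + sqrt(2)*sqrt(-2))**2 = -398/(3 + sqrt(2)*(I*sqrt(2)))**2 = -398/(3 + 2*I)**2 ≈ -11.775 + 28.26*I)
R*y = (-1990/169 + 4776*I/169)*(-29) = 57710/169 - 138504*I/169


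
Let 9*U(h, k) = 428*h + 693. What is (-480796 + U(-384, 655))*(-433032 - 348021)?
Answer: 389730086291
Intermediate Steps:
U(h, k) = 77 + 428*h/9 (U(h, k) = (428*h + 693)/9 = (693 + 428*h)/9 = 77 + 428*h/9)
(-480796 + U(-384, 655))*(-433032 - 348021) = (-480796 + (77 + (428/9)*(-384)))*(-433032 - 348021) = (-480796 + (77 - 54784/3))*(-781053) = (-480796 - 54553/3)*(-781053) = -1496941/3*(-781053) = 389730086291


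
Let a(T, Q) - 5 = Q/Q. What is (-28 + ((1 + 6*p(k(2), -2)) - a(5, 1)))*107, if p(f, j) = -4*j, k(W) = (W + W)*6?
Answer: 1605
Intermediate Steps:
a(T, Q) = 6 (a(T, Q) = 5 + Q/Q = 5 + 1 = 6)
k(W) = 12*W (k(W) = (2*W)*6 = 12*W)
(-28 + ((1 + 6*p(k(2), -2)) - a(5, 1)))*107 = (-28 + ((1 + 6*(-4*(-2))) - 1*6))*107 = (-28 + ((1 + 6*8) - 6))*107 = (-28 + ((1 + 48) - 6))*107 = (-28 + (49 - 6))*107 = (-28 + 43)*107 = 15*107 = 1605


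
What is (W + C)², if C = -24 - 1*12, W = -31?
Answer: 4489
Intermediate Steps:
C = -36 (C = -24 - 12 = -36)
(W + C)² = (-31 - 36)² = (-67)² = 4489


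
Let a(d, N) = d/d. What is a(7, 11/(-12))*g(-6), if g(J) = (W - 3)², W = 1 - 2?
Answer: 16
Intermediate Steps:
W = -1
a(d, N) = 1
g(J) = 16 (g(J) = (-1 - 3)² = (-4)² = 16)
a(7, 11/(-12))*g(-6) = 1*16 = 16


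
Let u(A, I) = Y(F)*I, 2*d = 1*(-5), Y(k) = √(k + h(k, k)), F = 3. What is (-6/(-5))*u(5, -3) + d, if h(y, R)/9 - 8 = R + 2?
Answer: -5/2 - 36*√30/5 ≈ -41.936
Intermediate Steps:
h(y, R) = 90 + 9*R (h(y, R) = 72 + 9*(R + 2) = 72 + 9*(2 + R) = 72 + (18 + 9*R) = 90 + 9*R)
Y(k) = √(90 + 10*k) (Y(k) = √(k + (90 + 9*k)) = √(90 + 10*k))
d = -5/2 (d = (1*(-5))/2 = (½)*(-5) = -5/2 ≈ -2.5000)
u(A, I) = 2*I*√30 (u(A, I) = √(90 + 10*3)*I = √(90 + 30)*I = √120*I = (2*√30)*I = 2*I*√30)
(-6/(-5))*u(5, -3) + d = (-6/(-5))*(2*(-3)*√30) - 5/2 = (-6*(-⅕))*(-6*√30) - 5/2 = 6*(-6*√30)/5 - 5/2 = -36*√30/5 - 5/2 = -5/2 - 36*√30/5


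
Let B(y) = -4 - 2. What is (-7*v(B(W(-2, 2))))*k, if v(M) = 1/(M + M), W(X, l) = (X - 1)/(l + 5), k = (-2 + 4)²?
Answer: 7/3 ≈ 2.3333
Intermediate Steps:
k = 4 (k = 2² = 4)
W(X, l) = (-1 + X)/(5 + l)
B(y) = -6
v(M) = 1/(2*M)
(-7*v(B(W(-2, 2))))*k = -7/(2*(-6))*4 = -7*(-1)/(2*6)*4 = -7*(-1/12)*4 = (7/12)*4 = 7/3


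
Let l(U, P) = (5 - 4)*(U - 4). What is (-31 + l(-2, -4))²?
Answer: 1369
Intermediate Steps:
l(U, P) = -4 + U (l(U, P) = 1*(-4 + U) = -4 + U)
(-31 + l(-2, -4))² = (-31 + (-4 - 2))² = (-31 - 6)² = (-37)² = 1369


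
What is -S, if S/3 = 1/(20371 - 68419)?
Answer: 1/16016 ≈ 6.2438e-5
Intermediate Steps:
S = -1/16016 (S = 3/(20371 - 68419) = 3/(-48048) = 3*(-1/48048) = -1/16016 ≈ -6.2438e-5)
-S = -1*(-1/16016) = 1/16016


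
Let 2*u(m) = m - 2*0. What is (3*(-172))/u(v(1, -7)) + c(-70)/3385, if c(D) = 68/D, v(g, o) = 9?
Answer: -40755502/355425 ≈ -114.67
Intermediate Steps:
u(m) = m/2 (u(m) = (m - 2*0)/2 = (m + 0)/2 = m/2)
(3*(-172))/u(v(1, -7)) + c(-70)/3385 = (3*(-172))/(((½)*9)) + (68/(-70))/3385 = -516/9/2 + (68*(-1/70))*(1/3385) = -516*2/9 - 34/35*1/3385 = -344/3 - 34/118475 = -40755502/355425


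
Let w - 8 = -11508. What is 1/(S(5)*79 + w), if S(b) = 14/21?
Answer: -3/34342 ≈ -8.7357e-5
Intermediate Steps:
w = -11500 (w = 8 - 11508 = -11500)
S(b) = 2/3 (S(b) = 14*(1/21) = 2/3)
1/(S(5)*79 + w) = 1/((2/3)*79 - 11500) = 1/(158/3 - 11500) = 1/(-34342/3) = -3/34342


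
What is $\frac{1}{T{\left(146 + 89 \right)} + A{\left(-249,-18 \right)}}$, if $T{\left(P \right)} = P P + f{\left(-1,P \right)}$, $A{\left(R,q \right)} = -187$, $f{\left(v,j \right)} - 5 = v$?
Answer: $\frac{1}{55042} \approx 1.8168 \cdot 10^{-5}$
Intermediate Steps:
$f{\left(v,j \right)} = 5 + v$
$T{\left(P \right)} = 4 + P^{2}$ ($T{\left(P \right)} = P P + \left(5 - 1\right) = P^{2} + 4 = 4 + P^{2}$)
$\frac{1}{T{\left(146 + 89 \right)} + A{\left(-249,-18 \right)}} = \frac{1}{\left(4 + \left(146 + 89\right)^{2}\right) - 187} = \frac{1}{\left(4 + 235^{2}\right) - 187} = \frac{1}{\left(4 + 55225\right) - 187} = \frac{1}{55229 - 187} = \frac{1}{55042}$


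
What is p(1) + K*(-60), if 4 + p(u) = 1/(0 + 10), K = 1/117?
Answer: -1721/390 ≈ -4.4128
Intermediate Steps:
K = 1/117 ≈ 0.0085470
p(u) = -39/10 (p(u) = -4 + 1/(0 + 10) = -4 + 1/10 = -4 + ⅒ = -39/10)
p(1) + K*(-60) = -39/10 + (1/117)*(-60) = -39/10 - 20/39 = -1721/390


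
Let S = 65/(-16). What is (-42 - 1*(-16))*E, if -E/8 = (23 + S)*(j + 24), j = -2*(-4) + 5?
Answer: 145743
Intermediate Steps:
j = 13 (j = 8 + 5 = 13)
S = -65/16 (S = 65*(-1/16) = -65/16 ≈ -4.0625)
E = -11211/2 (E = -8*(23 - 65/16)*(13 + 24) = -303*37/2 = -8*11211/16 = -11211/2 ≈ -5605.5)
(-42 - 1*(-16))*E = (-42 - 1*(-16))*(-11211/2) = (-42 + 16)*(-11211/2) = -26*(-11211/2) = 145743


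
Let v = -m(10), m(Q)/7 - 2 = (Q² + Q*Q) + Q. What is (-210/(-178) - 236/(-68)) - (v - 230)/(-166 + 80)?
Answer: -994093/65059 ≈ -15.280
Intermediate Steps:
m(Q) = 14 + 7*Q + 14*Q² (m(Q) = 14 + 7*((Q² + Q*Q) + Q) = 14 + 7*((Q² + Q²) + Q) = 14 + 7*(2*Q² + Q) = 14 + 7*(Q + 2*Q²) = 14 + (7*Q + 14*Q²) = 14 + 7*Q + 14*Q²)
v = -1484 (v = -(14 + 7*10 + 14*10²) = -(14 + 70 + 14*100) = -(14 + 70 + 1400) = -1*1484 = -1484)
(-210/(-178) - 236/(-68)) - (v - 230)/(-166 + 80) = (-210/(-178) - 236/(-68)) - (-1484 - 230)/(-166 + 80) = (-210*(-1/178) - 236*(-1/68)) - (-1714)/(-86) = (105/89 + 59/17) - (-1714)*(-1)/86 = 7036/1513 - 1*857/43 = 7036/1513 - 857/43 = -994093/65059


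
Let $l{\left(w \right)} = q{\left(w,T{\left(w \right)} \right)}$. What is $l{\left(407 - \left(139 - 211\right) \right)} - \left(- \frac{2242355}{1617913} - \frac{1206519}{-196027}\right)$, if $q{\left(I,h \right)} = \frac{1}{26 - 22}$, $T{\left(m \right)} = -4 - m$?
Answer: $- \frac{5732767973397}{1268618526604} \approx -4.5189$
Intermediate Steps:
$q{\left(I,h \right)} = \frac{1}{4}$
$l{\left(w \right)} = \frac{1}{4}$
$l{\left(407 - \left(139 - 211\right) \right)} - \left(- \frac{2242355}{1617913} - \frac{1206519}{-196027}\right) = \frac{1}{4} - \left(- \frac{2242355}{1617913} - \frac{1206519}{-196027}\right) = \frac{1}{4} - \left(\left(-2242355\right) \frac{1}{1617913} - - \frac{1206519}{196027}\right) = \frac{1}{4} - \left(- \frac{2242355}{1617913} + \frac{1206519}{196027}\right) = \frac{1}{4} - \frac{1512480651262}{317154631651} = - \frac{5732767973397}{1268618526604}$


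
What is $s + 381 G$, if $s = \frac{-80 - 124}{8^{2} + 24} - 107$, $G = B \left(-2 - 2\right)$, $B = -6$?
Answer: $\frac{198763}{22} \approx 9034.7$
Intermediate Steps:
$G = 24$ ($G = - 6 \left(-2 - 2\right) = \left(-6\right) \left(-4\right) = 24$)
$s = - \frac{2405}{22}$ ($s = - \frac{204}{64 + 24} - 107 = - \frac{204}{88} - 107 = \left(-204\right) \frac{1}{88} - 107 = - \frac{51}{22} - 107 = - \frac{2405}{22} \approx -109.32$)
$s + 381 G = - \frac{2405}{22} + 381 \cdot 24 = - \frac{2405}{22} + 9144 = \frac{198763}{22}$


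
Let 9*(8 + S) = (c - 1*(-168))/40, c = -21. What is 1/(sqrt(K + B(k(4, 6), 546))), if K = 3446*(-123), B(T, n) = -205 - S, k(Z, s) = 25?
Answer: -2*I*sqrt(1526599470)/50886649 ≈ -0.0015356*I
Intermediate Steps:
S = -911/120 (S = -8 + ((-21 - 1*(-168))/40)/9 = -8 + ((-21 + 168)*(1/40))/9 = -8 + (147*(1/40))/9 = -8 + (1/9)*(147/40) = -8 + 49/120 = -911/120 ≈ -7.5917)
B(T, n) = -23689/120 (B(T, n) = -205 - 1*(-911/120) = -205 + 911/120 = -23689/120)
K = -423858
1/(sqrt(K + B(k(4, 6), 546))) = 1/(sqrt(-423858 - 23689/120)) = 1/(sqrt(-50886649/120)) = 1/(I*sqrt(1526599470)/60) = -2*I*sqrt(1526599470)/50886649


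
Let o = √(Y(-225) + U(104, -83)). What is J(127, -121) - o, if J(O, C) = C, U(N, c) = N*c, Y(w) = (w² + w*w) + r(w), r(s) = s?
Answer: -121 - √92393 ≈ -424.96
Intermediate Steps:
Y(w) = w + 2*w² (Y(w) = (w² + w*w) + w = (w² + w²) + w = 2*w² + w = w + 2*w²)
o = √92393 (o = √(-225*(1 + 2*(-225)) + 104*(-83)) = √(-225*(1 - 450) - 8632) = √(-225*(-449) - 8632) = √(101025 - 8632) = √92393 ≈ 303.96)
J(127, -121) - o = -121 - √92393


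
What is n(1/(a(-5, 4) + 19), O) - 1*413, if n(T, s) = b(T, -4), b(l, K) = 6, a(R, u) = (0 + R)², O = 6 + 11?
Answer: -407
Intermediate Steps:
O = 17
a(R, u) = R²
n(T, s) = 6
n(1/(a(-5, 4) + 19), O) - 1*413 = 6 - 1*413 = 6 - 413 = -407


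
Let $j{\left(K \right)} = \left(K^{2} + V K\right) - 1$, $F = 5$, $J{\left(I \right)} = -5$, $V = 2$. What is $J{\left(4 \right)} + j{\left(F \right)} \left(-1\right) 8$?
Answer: $-277$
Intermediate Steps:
$j{\left(K \right)} = -1 + K^{2} + 2 K$ ($j{\left(K \right)} = \left(K^{2} + 2 K\right) - 1 = -1 + K^{2} + 2 K$)
$J{\left(4 \right)} + j{\left(F \right)} \left(-1\right) 8 = -5 + \left(-1 + 5^{2} + 2 \cdot 5\right) \left(-1\right) 8 = -5 + \left(-1 + 25 + 10\right) \left(-1\right) 8 = -5 + 34 \left(-1\right) 8 = -5 - 272 = -277$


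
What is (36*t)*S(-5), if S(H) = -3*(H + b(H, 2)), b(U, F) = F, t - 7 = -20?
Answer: -4212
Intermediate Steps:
t = -13 (t = 7 - 20 = -13)
S(H) = -6 - 3*H (S(H) = -3*(H + 2) = -3*(2 + H) = -6 - 3*H)
(36*t)*S(-5) = (36*(-13))*(-6 - 3*(-5)) = -468*(-6 + 15) = -468*9 = -4212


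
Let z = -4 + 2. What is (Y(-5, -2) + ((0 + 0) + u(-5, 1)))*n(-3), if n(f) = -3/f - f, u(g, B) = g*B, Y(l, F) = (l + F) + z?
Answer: -56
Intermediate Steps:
z = -2
Y(l, F) = -2 + F + l (Y(l, F) = (l + F) - 2 = (F + l) - 2 = -2 + F + l)
u(g, B) = B*g
n(f) = -f - 3/f
(Y(-5, -2) + ((0 + 0) + u(-5, 1)))*n(-3) = ((-2 - 2 - 5) + ((0 + 0) + 1*(-5)))*(-1*(-3) - 3/(-3)) = (-9 + (0 - 5))*(3 - 3*(-⅓)) = (-9 - 5)*(3 + 1) = -14*4 = -56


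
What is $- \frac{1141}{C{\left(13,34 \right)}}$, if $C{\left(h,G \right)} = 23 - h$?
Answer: $- \frac{1141}{10} \approx -114.1$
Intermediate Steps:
$- \frac{1141}{C{\left(13,34 \right)}} = - \frac{1141}{23 - 13} = - \frac{1141}{10}$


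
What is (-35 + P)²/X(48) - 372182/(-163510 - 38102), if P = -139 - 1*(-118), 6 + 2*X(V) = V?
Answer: 5079929/33602 ≈ 151.18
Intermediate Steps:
X(V) = -3 + V/2
P = -21 (P = -139 + 118 = -21)
(-35 + P)²/X(48) - 372182/(-163510 - 38102) = (-35 - 21)²/(-3 + (½)*48) - 372182/(-163510 - 38102) = (-56)²/(-3 + 24) - 372182/(-201612) = 3136/21 - 372182*(-1/201612) = 3136*(1/21) + 186091/100806 = 448/3 + 186091/100806 = 5079929/33602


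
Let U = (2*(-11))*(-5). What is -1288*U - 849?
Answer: -142529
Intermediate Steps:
U = 110 (U = -22*(-5) = 110)
-1288*U - 849 = -1288*110 - 849 = -141680 - 849 = -142529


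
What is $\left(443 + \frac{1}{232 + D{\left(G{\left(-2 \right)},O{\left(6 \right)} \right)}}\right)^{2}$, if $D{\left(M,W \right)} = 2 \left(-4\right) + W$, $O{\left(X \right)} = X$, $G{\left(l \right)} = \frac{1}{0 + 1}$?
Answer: $\frac{10381775881}{52900} \approx 1.9625 \cdot 10^{5}$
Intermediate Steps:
$G{\left(l \right)} = 1$ ($G{\left(l \right)} = 1^{-1} = 1$)
$D{\left(M,W \right)} = -8 + W$
$\left(443 + \frac{1}{232 + D{\left(G{\left(-2 \right)},O{\left(6 \right)} \right)}}\right)^{2} = \left(443 + \frac{1}{232 + \left(-8 + 6\right)}\right)^{2} = \left(443 + \frac{1}{232 - 2}\right)^{2} = \left(443 + \frac{1}{230}\right)^{2} = \left(\frac{101891}{230}\right)^{2} = \frac{10381775881}{52900}$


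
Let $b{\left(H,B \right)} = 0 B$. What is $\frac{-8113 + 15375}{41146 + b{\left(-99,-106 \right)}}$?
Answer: $\frac{3631}{20573} \approx 0.17649$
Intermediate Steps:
$b{\left(H,B \right)} = 0$
$\frac{-8113 + 15375}{41146 + b{\left(-99,-106 \right)}} = \frac{-8113 + 15375}{41146 + 0} = \frac{7262}{41146} = 7262 \cdot \frac{1}{41146} = \frac{3631}{20573}$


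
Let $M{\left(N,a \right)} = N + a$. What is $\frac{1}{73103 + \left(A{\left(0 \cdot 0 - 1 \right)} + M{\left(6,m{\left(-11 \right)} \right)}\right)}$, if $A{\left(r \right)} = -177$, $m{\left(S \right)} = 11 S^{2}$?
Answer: $\frac{1}{74263} \approx 1.3466 \cdot 10^{-5}$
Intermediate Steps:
$\frac{1}{73103 + \left(A{\left(0 \cdot 0 - 1 \right)} + M{\left(6,m{\left(-11 \right)} \right)}\right)} = \frac{1}{73103 + \left(-177 + \left(6 + 11 \left(-11\right)^{2}\right)\right)} = \frac{1}{73103 + \left(-177 + \left(6 + 11 \cdot 121\right)\right)} = \frac{1}{73103 + \left(-177 + \left(6 + 1331\right)\right)} = \frac{1}{73103 + \left(-177 + 1337\right)} = \frac{1}{73103 + 1160} = \frac{1}{74263}$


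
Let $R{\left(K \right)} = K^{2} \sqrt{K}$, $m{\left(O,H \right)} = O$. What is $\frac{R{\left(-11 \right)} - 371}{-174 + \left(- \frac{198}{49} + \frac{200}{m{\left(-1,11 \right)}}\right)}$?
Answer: $\frac{18179}{18524} - \frac{539 i \sqrt{11}}{1684} \approx 0.98138 - 1.0616 i$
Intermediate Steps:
$R{\left(K \right)} = K^{\frac{5}{2}}$
$\frac{R{\left(-11 \right)} - 371}{-174 + \left(- \frac{198}{49} + \frac{200}{m{\left(-1,11 \right)}}\right)} = \frac{\left(-11\right)^{\frac{5}{2}} - 371}{-174 + \left(- \frac{198}{49} + \frac{200}{-1}\right)} = \frac{121 i \sqrt{11} - 371}{-174 + \left(\left(-198\right) \frac{1}{49} + 200 \left(-1\right)\right)} = \frac{-371 + 121 i \sqrt{11}}{-174 - \frac{9998}{49}} = \frac{-371 + 121 i \sqrt{11}}{- \frac{18524}{49}} = \left(-371 + 121 i \sqrt{11}\right) \left(- \frac{49}{18524}\right) = \frac{18179}{18524} - \frac{539 i \sqrt{11}}{1684}$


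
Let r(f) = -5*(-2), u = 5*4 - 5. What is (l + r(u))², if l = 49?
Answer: 3481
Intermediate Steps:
u = 15 (u = 20 - 5 = 15)
r(f) = 10
(l + r(u))² = (49 + 10)² = 59² = 3481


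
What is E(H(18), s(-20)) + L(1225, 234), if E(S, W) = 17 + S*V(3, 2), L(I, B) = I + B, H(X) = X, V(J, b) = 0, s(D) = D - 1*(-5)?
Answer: 1476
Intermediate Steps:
s(D) = 5 + D (s(D) = D + 5 = 5 + D)
L(I, B) = B + I
E(S, W) = 17 (E(S, W) = 17 + S*0 = 17 + 0 = 17)
E(H(18), s(-20)) + L(1225, 234) = 17 + (234 + 1225) = 17 + 1459 = 1476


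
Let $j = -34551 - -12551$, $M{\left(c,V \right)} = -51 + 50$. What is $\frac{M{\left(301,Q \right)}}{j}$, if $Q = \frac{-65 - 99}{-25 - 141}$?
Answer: $\frac{1}{22000} \approx 4.5455 \cdot 10^{-5}$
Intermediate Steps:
$Q = \frac{82}{83}$ ($Q = - \frac{164}{-166} = \left(-164\right) \left(- \frac{1}{166}\right) = \frac{82}{83} \approx 0.98795$)
$M{\left(c,V \right)} = -1$
$j = -22000$ ($j = -34551 + 12551 = -22000$)
$\frac{M{\left(301,Q \right)}}{j} = - \frac{1}{-22000} = \left(-1\right) \left(- \frac{1}{22000}\right) = \frac{1}{22000}$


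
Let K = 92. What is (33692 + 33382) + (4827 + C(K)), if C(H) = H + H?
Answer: 72085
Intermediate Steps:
C(H) = 2*H
(33692 + 33382) + (4827 + C(K)) = (33692 + 33382) + (4827 + 2*92) = 67074 + (4827 + 184) = 67074 + 5011 = 72085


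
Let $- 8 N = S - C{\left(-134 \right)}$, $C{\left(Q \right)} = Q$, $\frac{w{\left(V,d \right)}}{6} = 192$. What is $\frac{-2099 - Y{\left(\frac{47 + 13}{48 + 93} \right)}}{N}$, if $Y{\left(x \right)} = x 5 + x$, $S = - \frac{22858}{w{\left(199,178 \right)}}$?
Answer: $\frac{455145984}{3090485} \approx 147.27$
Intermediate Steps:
$w{\left(V,d \right)} = 1152$ ($w{\left(V,d \right)} = 6 \cdot 192 = 1152$)
$S = - \frac{11429}{576}$ ($S = - \frac{22858}{1152} = \left(-22858\right) \frac{1}{1152} = - \frac{11429}{576} \approx -19.842$)
$Y{\left(x \right)} = 6 x$ ($Y{\left(x \right)} = 5 x + x = 6 x$)
$N = - \frac{65755}{4608}$ ($N = - \frac{- \frac{11429}{576} - -134}{8} = - \frac{- \frac{11429}{576} + 134}{8} = \left(- \frac{1}{8}\right) \frac{65755}{576} = - \frac{65755}{4608} \approx -14.27$)
$\frac{-2099 - Y{\left(\frac{47 + 13}{48 + 93} \right)}}{N} = \frac{-2099 - 6 \frac{47 + 13}{48 + 93}}{- \frac{65755}{4608}} = \left(-2099 - 6 \cdot \frac{60}{141}\right) \left(- \frac{4608}{65755}\right) = \left(-2099 - 6 \cdot 60 \cdot \frac{1}{141}\right) \left(- \frac{4608}{65755}\right) = \left(-2099 - 6 \cdot \frac{20}{47}\right) \left(- \frac{4608}{65755}\right) = \left(-2099 - \frac{120}{47}\right) \left(- \frac{4608}{65755}\right) = \left(- \frac{98773}{47}\right) \left(- \frac{4608}{65755}\right) = \frac{455145984}{3090485}$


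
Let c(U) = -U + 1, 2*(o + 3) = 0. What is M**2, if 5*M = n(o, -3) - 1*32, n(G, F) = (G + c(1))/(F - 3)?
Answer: 3969/100 ≈ 39.690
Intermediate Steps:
o = -3 (o = -3 + (1/2)*0 = -3 + 0 = -3)
c(U) = 1 - U
n(G, F) = G/(-3 + F) (n(G, F) = (G + (1 - 1*1))/(F - 3) = (G + (1 - 1))/(-3 + F) = (G + 0)/(-3 + F) = G/(-3 + F))
M = -63/10 (M = (-3/(-3 - 3) - 1*32)/5 = (-3/(-6) - 32)/5 = (-3*(-1/6) - 32)/5 = (1/2 - 32)/5 = (1/5)*(-63/2) = -63/10 ≈ -6.3000)
M**2 = (-63/10)**2 = 3969/100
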